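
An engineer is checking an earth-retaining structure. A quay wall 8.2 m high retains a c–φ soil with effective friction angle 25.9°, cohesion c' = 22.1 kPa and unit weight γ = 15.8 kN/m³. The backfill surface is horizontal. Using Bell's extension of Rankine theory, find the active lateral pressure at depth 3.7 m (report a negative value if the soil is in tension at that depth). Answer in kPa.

K_a = (1 − sin φ)/(1 + sin φ) = 0.3920.
σ_a = K_a γ z − 2c√K_a = 0.3920×15.8×3.7 − 2×22.1×0.6261 = -4.758 kPa.

-4.76 kPa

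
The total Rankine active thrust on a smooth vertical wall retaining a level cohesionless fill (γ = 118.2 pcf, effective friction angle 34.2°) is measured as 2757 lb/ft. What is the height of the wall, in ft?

K_a = 0.2803. P_a = ½ K_a γ H² ⇒ H = √(2P_a/(K_a γ)).
H = √(2×2757/(0.2803×118.2)) = 12.90 ft.

12.9 ft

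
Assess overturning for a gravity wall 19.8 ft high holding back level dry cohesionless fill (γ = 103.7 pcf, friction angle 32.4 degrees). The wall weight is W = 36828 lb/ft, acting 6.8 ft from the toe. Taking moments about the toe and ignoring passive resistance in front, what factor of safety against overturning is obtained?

K_a = tan²(45° − 32.4°/2) = 0.3022.
P_a = ½K_aγH² = 0.5×0.3022×103.7×19.8² = 6144 lb/ft, acting at H/3 = 6.600 ft above the base.
Overturning moment M_o = P_a × H/3 = 6144 × 6.600 = 40550.
Resisting moment M_r = W × 6.8 = 36828 × 6.8 = 250400.
FS_overturning = M_r/M_o = 250400/40550 = 6.176.

6.18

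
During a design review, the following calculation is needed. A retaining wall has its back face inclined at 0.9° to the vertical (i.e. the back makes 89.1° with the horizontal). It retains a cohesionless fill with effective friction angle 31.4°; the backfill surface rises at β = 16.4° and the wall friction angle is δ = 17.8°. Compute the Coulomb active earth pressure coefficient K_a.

0.366

K_a = sin²(α+φ) / [sin²α · sin(α−δ) · (1 + √{sin(φ+δ)sin(φ−β) / (sin(α−δ)sin(α+β))})²].
With α = 89.1°, φ = 31.4°, δ = 17.8°, β = 16.4°: K_a = 0.3661.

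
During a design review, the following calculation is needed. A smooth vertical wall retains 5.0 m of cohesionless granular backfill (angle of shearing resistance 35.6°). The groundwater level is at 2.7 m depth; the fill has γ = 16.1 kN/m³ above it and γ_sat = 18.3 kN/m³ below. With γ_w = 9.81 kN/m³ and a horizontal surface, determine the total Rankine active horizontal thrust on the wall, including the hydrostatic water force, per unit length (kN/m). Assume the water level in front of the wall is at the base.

K_a = tan²(45° − φ/2) = 0.2641.
γ' = 18.3 − 9.81 = 8.490 kN/m³. Depth below WT = 2.3 m.
σ'_h at WT = K_a γ d_w = 11.48 kPa; at base = 11.48 + K_a γ' × 2.3 = 16.64 kPa.
P₁ (0–2.7 m) = ½×11.48×2.7 = 15.50. P₂ (2.7–5.0 m) = ½(11.48+16.64)×2.3 = 32.34.
P_w = ½ γ_w h₂² = 0.5×9.81×2.3² = 25.95. Total = 15.50+32.34+25.95 = 73.79 kN/m.

73.8 kN/m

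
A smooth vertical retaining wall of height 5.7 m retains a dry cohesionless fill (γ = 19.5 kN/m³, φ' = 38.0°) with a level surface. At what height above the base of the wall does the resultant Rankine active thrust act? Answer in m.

K_a = 0.2379.
The pressure distribution is triangular, so the resultant acts at H/3 above the base = 5.7/3 = 1.900 m.

1.90 m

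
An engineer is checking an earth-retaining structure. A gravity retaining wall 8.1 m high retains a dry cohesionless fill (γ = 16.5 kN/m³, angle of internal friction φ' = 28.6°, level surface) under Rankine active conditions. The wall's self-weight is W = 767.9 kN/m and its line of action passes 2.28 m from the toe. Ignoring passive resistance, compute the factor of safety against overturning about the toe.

3.40

K_a = tan²(45° − 28.6°/2) = 0.3525.
P_a = ½K_aγH² = 0.5×0.3525×16.5×8.1² = 190.8 kN/m, acting at H/3 = 2.700 m above the base.
Overturning moment M_o = P_a × H/3 = 190.8 × 2.700 = 515.2.
Resisting moment M_r = W × 2.28 = 767.9 × 2.28 = 1751.
FS_overturning = M_r/M_o = 1751/515.2 = 3.398.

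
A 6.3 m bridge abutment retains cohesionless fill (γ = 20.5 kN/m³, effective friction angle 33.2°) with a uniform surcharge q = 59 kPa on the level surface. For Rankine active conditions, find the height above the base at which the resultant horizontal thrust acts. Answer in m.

K_a = 0.2924.
Triangular part P₁ = ½K_aγH² = 118.9 at H/3 = 2.100 m; rectangular part P₂ = K_a q H = 108.7 at H/2 = 3.150 m.
ȳ = (P₁·2.100 + P₂·3.150)/(P₁+P₂) = 2.601 m.

2.60 m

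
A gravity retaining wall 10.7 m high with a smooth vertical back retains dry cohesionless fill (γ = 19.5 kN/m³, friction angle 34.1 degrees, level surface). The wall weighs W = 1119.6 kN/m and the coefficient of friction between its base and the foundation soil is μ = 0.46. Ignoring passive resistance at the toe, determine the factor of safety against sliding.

K_a = tan²(45° − 34.1°/2) = 0.2815.
P_a = ½K_aγH² = 0.5×0.2815×19.5×10.7² = 314.3 kN/m, acting at H/3 = 3.567 m above the base.
FS_sliding = μW / P_a = 0.46×1119.6 / 314.3 = 1.639.

1.64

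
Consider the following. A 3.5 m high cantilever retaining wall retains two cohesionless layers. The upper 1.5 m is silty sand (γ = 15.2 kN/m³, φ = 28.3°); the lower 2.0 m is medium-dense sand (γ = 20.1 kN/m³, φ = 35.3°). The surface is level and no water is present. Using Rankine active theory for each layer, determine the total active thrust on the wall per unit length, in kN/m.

29.1 kN/m

K_a1 = tan²(45°−28.3°/2) = 0.3568; K_a2 = tan²(45°−35.3°/2) = 0.2675.
Layer 1: σ at base = K_a1 γ₁ h₁ = 8.134 kPa; P₁ = ½×8.134×1.5 = 6.101.
Layer 2: σ_v at top = γ₁h₁ = 22.80; σ_h top = K_a2×22.80 = 6.100; σ_h base = K_a2×(22.80+20.1×2.0) = 16.86.
P₂ = ½(6.100+16.86)×2.0 = 22.96. Total P_a = 6.101+22.96 = 29.06 kN/m.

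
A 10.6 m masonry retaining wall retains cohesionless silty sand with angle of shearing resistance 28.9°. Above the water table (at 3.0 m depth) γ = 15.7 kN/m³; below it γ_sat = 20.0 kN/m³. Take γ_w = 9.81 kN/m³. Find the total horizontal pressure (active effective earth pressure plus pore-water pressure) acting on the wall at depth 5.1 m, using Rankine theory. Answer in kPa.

K_a = (1 − sin φ)/(1 + sin φ) = 0.3484.
γ' = 20.0 − 9.81 = 10.19 kN/m³.
Effective vertical stress at 5.1 m: σ'_v = 15.7×3.0 + 10.19×2.10 = 68.50 kPa.
σ'_h = K_a σ'_v = 0.3484 × 68.50 = 23.86 kPa; u = γ_w × 2.10 = 20.60 kPa.
Total σ_h = 23.86 + 20.60 = 44.46 kPa.

44.5 kPa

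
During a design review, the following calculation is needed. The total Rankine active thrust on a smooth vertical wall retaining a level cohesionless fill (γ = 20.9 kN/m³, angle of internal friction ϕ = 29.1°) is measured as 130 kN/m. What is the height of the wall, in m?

6.00 m

K_a = 0.3456. P_a = ½ K_a γ H² ⇒ H = √(2P_a/(K_a γ)).
H = √(2×130/(0.3456×20.9)) = 6.000 m.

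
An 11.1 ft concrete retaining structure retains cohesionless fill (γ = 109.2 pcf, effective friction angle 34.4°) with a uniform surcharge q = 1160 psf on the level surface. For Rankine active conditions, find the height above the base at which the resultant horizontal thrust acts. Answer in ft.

4.92 ft

K_a = 0.2780.
Triangular part P₁ = ½K_aγH² = 1870 at H/3 = 3.700 ft; rectangular part P₂ = K_a q H = 3579 at H/2 = 5.550 ft.
ȳ = (P₁·3.700 + P₂·5.550)/(P₁+P₂) = 4.915 ft.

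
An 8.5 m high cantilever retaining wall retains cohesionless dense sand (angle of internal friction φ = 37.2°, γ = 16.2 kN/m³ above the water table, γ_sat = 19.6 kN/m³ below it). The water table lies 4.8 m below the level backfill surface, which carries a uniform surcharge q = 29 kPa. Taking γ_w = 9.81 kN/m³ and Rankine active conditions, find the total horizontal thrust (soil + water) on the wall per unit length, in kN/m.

261 kN/m

K_a = tan²(45° − φ/2) = 0.2464.
γ' = 19.6 − 9.81 = 9.790 kN/m³. h₂ = H − d_w = 3.7 m.
σ'_h: at surface K_a·q = 7.146; at WT K_a(q+γd_w) = 26.31; at base K_a(q+γd_w+γ'h₂) = 35.23 kPa.
P₁ = ½(7.146+26.31)×4.8 = 80.29; P₂ = ½(26.31+35.23)×3.7 = 113.9; P_w = ½γ_w h₂² = 67.15.
Total = 80.29+113.9+67.15 = 261.3 kN/m.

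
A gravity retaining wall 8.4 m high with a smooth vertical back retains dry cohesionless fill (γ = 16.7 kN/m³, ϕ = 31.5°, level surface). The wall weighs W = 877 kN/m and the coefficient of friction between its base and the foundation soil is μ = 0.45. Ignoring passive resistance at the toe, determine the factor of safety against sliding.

2.14

K_a = tan²(45° − 31.5°/2) = 0.3136.
P_a = ½K_aγH² = 0.5×0.3136×16.7×8.4² = 184.8 kN/m, acting at H/3 = 2.800 m above the base.
FS_sliding = μW / P_a = 0.45×877 / 184.8 = 2.136.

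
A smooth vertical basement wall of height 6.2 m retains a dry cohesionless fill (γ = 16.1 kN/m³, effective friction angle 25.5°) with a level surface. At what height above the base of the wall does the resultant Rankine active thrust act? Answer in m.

2.07 m

K_a = 0.3981.
The pressure distribution is triangular, so the resultant acts at H/3 above the base = 6.2/3 = 2.067 m.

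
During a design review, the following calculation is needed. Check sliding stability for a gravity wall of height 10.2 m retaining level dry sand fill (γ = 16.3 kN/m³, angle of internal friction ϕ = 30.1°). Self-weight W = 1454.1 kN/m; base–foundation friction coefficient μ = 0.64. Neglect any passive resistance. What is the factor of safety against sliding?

3.31

K_a = tan²(45° − 30.1°/2) = 0.3320.
P_a = ½K_aγH² = 0.5×0.3320×16.3×10.2² = 281.5 kN/m, acting at H/3 = 3.400 m above the base.
FS_sliding = μW / P_a = 0.64×1454.1 / 281.5 = 3.306.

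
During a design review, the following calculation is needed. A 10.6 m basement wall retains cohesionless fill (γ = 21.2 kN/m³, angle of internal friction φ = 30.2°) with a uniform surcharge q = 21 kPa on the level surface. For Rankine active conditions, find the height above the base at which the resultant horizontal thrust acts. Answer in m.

K_a = 0.3307.
Triangular part P₁ = ½K_aγH² = 393.8 at H/3 = 3.533 m; rectangular part P₂ = K_a q H = 73.60 at H/2 = 5.300 m.
ȳ = (P₁·3.533 + P₂·5.300)/(P₁+P₂) = 3.812 m.

3.81 m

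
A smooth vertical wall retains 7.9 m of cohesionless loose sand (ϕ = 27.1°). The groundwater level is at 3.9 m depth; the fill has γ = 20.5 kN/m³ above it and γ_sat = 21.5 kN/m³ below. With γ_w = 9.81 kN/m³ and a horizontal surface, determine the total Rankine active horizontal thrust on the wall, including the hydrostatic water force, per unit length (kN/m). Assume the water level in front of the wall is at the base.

K_a = tan²(45° − φ/2) = 0.3741.
γ' = 21.5 − 9.81 = 11.69 kN/m³. Depth below WT = 4.0 m.
σ'_h at WT = K_a γ d_w = 29.91 kPa; at base = 29.91 + K_a γ' × 4.0 = 47.40 kPa.
P₁ (0–3.9 m) = ½×29.91×3.9 = 58.32. P₂ (3.9–7.9 m) = ½(29.91+47.40)×4.0 = 154.6.
P_w = ½ γ_w h₂² = 0.5×9.81×4.0² = 78.48. Total = 58.32+154.6+78.48 = 291.4 kN/m.

291 kN/m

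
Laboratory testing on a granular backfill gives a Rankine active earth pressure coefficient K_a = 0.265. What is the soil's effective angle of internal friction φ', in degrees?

35.5°

K_a = tan²(45° − φ/2) ⇒ 45° − φ/2 = arctan(√0.265) = 27.24°.
φ = 2(45° − 27.24°) = 35.52°.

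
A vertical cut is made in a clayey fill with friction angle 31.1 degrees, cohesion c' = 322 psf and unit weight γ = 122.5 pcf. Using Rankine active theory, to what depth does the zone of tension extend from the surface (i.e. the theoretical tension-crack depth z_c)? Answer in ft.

9.31 ft

K_a = tan²(45° − 31.1°/2) = 0.3188; √K_a = 0.5646.
The active pressure is zero where K_a γ z = 2c√K_a, so z_c = 2c/(γ√K_a) = 2×322/(122.5×0.5646) = 9.311 ft.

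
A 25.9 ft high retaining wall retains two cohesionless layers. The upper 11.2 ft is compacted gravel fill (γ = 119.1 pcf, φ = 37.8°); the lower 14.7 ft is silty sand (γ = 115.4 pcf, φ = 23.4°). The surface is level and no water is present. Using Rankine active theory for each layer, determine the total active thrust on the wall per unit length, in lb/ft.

K_a1 = tan²(45°−37.8°/2) = 0.2400; K_a2 = tan²(45°−23.4°/2) = 0.4315.
Layer 1: σ at base = K_a1 γ₁ h₁ = 320.1 psf; P₁ = ½×320.1×11.2 = 1793.
Layer 2: σ_v at top = γ₁h₁ = 1334; σ_h top = K_a2×1334 = 575.6; σ_h base = K_a2×(1334+115.4×14.7) = 1308.
P₂ = ½(575.6+1308)×14.7 = 13840. Total P_a = 1793+13840 = 15630 lb/ft.

15600 lb/ft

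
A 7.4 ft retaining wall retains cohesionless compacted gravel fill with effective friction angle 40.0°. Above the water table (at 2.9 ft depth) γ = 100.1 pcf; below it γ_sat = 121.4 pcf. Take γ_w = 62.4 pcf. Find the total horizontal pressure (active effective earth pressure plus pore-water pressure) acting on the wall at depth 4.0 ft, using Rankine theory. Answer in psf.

K_a = (1 − sin φ)/(1 + sin φ) = 0.2174.
γ' = 121.4 − 62.4 = 59.00 pcf.
Effective vertical stress at 4.0 ft: σ'_v = 100.1×2.9 + 59.00×1.10 = 355.2 psf.
σ'_h = K_a σ'_v = 0.2174 × 355.2 = 77.23 psf; u = γ_w × 1.10 = 68.64 psf.
Total σ_h = 77.23 + 68.64 = 145.9 psf.

146 psf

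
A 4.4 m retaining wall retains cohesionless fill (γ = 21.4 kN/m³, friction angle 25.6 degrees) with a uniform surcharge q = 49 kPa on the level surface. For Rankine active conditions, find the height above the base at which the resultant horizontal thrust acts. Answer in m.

K_a = 0.3966.
Triangular part P₁ = ½K_aγH² = 82.15 at H/3 = 1.467 m; rectangular part P₂ = K_a q H = 85.50 at H/2 = 2.200 m.
ȳ = (P₁·1.467 + P₂·2.200)/(P₁+P₂) = 1.841 m.

1.84 m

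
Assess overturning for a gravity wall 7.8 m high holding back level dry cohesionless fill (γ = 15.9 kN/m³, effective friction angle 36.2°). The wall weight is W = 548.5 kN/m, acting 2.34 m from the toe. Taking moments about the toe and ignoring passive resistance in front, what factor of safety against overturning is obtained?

K_a = tan²(45° − 36.2°/2) = 0.2574.
P_a = ½K_aγH² = 0.5×0.2574×15.9×7.8² = 124.5 kN/m, acting at H/3 = 2.600 m above the base.
Overturning moment M_o = P_a × H/3 = 124.5 × 2.600 = 323.7.
Resisting moment M_r = W × 2.34 = 548.5 × 2.34 = 1283.
FS_overturning = M_r/M_o = 1283/323.7 = 3.965.

3.97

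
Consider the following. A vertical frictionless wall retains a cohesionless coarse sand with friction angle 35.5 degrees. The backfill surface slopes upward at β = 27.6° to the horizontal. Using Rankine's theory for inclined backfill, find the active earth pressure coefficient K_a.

K_a = cos β · (cos β − √(cos²β − cos²φ)) / (cos β + √(cos²β − cos²φ)).
cos β = 0.8862, cos φ = 0.8141, √(cos²β − cos²φ) = 0.3501.
K_a = 0.8862 × (0.8862 − 0.3501)/(0.8862 + 0.3501) = 0.3843.

0.384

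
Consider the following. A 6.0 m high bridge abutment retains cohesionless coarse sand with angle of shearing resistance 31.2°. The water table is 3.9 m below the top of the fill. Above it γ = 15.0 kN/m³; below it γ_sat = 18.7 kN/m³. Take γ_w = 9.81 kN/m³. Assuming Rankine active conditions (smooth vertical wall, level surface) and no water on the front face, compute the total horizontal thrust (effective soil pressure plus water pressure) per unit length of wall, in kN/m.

103 kN/m

K_a = tan²(45° − φ/2) = 0.3175.
γ' = 18.7 − 9.81 = 8.890 kN/m³. Depth below WT = 2.1 m.
σ'_h at WT = K_a γ d_w = 18.57 kPa; at base = 18.57 + K_a γ' × 2.1 = 24.50 kPa.
P₁ (0–3.9 m) = ½×18.57×3.9 = 36.22. P₂ (3.9–6.0 m) = ½(18.57+24.50)×2.1 = 45.23.
P_w = ½ γ_w h₂² = 0.5×9.81×2.1² = 21.63. Total = 36.22+45.23+21.63 = 103.1 kN/m.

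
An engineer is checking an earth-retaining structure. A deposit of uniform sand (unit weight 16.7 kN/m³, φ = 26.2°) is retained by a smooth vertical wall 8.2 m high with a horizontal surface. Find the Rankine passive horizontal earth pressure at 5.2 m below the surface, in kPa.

224 kPa

K_p = (1 + sin φ)/(1 − sin φ) = 2.581.
σ_h = K_p γ z = 2.581 × 16.7 × 5.2 = 224.1 kPa.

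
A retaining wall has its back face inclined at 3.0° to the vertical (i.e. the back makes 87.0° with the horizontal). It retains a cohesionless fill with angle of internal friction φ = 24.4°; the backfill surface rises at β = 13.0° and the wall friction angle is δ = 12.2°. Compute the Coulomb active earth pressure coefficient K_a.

K_a = sin²(α+φ) / [sin²α · sin(α−δ) · (1 + √{sin(φ+δ)sin(φ−β) / (sin(α−δ)sin(α+β))})²].
With α = 87.0°, φ = 24.4°, δ = 12.2°, β = 13.0°: K_a = 0.4927.

0.493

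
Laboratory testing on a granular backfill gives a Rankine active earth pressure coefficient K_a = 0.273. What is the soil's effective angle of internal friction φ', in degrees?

34.8°

K_a = tan²(45° − φ/2) ⇒ 45° − φ/2 = arctan(√0.273) = 27.59°.
φ = 2(45° − 27.59°) = 34.83°.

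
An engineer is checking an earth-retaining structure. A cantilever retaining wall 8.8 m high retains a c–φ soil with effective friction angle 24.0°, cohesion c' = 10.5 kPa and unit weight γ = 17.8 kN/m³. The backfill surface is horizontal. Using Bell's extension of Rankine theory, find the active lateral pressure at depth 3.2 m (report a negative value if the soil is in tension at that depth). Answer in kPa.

K_a = (1 − sin φ)/(1 + sin φ) = 0.4217.
σ_a = K_a γ z − 2c√K_a = 0.4217×17.8×3.2 − 2×10.5×0.6494 = 10.38 kPa.

10.4 kPa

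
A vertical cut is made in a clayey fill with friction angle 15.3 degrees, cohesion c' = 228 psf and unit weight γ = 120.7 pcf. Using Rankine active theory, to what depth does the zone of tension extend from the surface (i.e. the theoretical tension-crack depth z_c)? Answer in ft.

K_a = tan²(45° − 15.3°/2) = 0.5824; √K_a = 0.7632.
The active pressure is zero where K_a γ z = 2c√K_a, so z_c = 2c/(γ√K_a) = 2×228/(120.7×0.7632) = 4.950 ft.

4.95 ft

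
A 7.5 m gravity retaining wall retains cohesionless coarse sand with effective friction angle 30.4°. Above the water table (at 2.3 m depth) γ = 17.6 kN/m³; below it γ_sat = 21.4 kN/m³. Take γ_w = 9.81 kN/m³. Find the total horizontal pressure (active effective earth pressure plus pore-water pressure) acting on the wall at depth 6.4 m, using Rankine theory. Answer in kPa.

69.1 kPa

K_a = (1 − sin φ)/(1 + sin φ) = 0.3280.
γ' = 21.4 − 9.81 = 11.59 kN/m³.
Effective vertical stress at 6.4 m: σ'_v = 17.6×2.3 + 11.59×4.10 = 88.00 kPa.
σ'_h = K_a σ'_v = 0.3280 × 88.00 = 28.86 kPa; u = γ_w × 4.10 = 40.22 kPa.
Total σ_h = 28.86 + 40.22 = 69.08 kPa.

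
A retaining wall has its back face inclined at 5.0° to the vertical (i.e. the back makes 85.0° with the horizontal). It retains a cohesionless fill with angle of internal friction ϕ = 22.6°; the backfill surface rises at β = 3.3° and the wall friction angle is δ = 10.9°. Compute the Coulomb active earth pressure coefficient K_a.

K_a = sin²(α+φ) / [sin²α · sin(α−δ) · (1 + √{sin(φ+δ)sin(φ−β) / (sin(α−δ)sin(α+β))})²].
With α = 85.0°, φ = 22.6°, δ = 10.9°, β = 3.3°: K_a = 0.4619.

0.462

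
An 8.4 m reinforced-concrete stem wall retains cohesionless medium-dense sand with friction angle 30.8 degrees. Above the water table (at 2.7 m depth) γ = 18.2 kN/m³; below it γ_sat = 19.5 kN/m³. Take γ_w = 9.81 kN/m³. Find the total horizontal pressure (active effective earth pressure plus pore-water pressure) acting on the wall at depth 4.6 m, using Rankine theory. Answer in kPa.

40.4 kPa

K_a = (1 − sin φ)/(1 + sin φ) = 0.3227.
γ' = 19.5 − 9.81 = 9.690 kN/m³.
Effective vertical stress at 4.6 m: σ'_v = 18.2×2.7 + 9.690×1.90 = 67.55 kPa.
σ'_h = K_a σ'_v = 0.3227 × 67.55 = 21.80 kPa; u = γ_w × 1.90 = 18.64 kPa.
Total σ_h = 21.80 + 18.64 = 40.44 kPa.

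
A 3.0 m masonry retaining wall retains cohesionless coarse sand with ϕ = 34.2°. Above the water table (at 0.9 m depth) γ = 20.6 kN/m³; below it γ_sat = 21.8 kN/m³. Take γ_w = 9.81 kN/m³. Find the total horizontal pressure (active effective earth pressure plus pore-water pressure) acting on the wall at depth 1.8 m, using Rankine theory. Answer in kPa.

K_a = (1 − sin φ)/(1 + sin φ) = 0.2803.
γ' = 21.8 − 9.81 = 11.99 kN/m³.
Effective vertical stress at 1.8 m: σ'_v = 20.6×0.9 + 11.99×0.900 = 29.33 kPa.
σ'_h = K_a σ'_v = 0.2803 × 29.33 = 8.223 kPa; u = γ_w × 0.900 = 8.829 kPa.
Total σ_h = 8.223 + 8.829 = 17.05 kPa.

17.1 kPa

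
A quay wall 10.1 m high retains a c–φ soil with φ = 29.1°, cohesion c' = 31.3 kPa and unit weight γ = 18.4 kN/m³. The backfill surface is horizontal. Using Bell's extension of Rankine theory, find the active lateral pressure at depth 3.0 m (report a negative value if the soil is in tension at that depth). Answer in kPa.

K_a = (1 − sin φ)/(1 + sin φ) = 0.3456.
σ_a = K_a γ z − 2c√K_a = 0.3456×18.4×3.0 − 2×31.3×0.5879 = -17.72 kPa.

-17.7 kPa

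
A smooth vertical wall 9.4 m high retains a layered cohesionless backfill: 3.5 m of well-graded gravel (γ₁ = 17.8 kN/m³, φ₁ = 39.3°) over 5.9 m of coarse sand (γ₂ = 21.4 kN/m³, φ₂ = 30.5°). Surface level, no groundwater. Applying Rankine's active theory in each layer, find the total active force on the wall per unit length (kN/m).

266 kN/m

K_a1 = tan²(45°−39.3°/2) = 0.2245; K_a2 = tan²(45°−30.5°/2) = 0.3267.
Layer 1: σ at base = K_a1 γ₁ h₁ = 13.98 kPa; P₁ = ½×13.98×3.5 = 24.47.
Layer 2: σ_v at top = γ₁h₁ = 62.30; σ_h top = K_a2×62.30 = 20.35; σ_h base = K_a2×(62.30+21.4×5.9) = 61.60.
P₂ = ½(20.35+61.60)×5.9 = 241.7. Total P_a = 24.47+241.7 = 266.2 kN/m.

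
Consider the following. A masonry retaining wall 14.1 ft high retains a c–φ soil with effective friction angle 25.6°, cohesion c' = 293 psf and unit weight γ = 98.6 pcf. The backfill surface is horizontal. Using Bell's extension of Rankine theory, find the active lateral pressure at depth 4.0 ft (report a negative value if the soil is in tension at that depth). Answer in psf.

-213 psf

K_a = (1 − sin φ)/(1 + sin φ) = 0.3966.
σ_a = K_a γ z − 2c√K_a = 0.3966×98.6×4.0 − 2×293×0.6297 = -212.6 psf.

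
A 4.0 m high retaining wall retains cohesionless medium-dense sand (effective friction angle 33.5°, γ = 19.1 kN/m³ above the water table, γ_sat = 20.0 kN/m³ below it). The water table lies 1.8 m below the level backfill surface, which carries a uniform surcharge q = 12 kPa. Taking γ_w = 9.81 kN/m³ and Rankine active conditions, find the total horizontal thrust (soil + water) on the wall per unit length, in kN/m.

K_a = tan²(45° − φ/2) = 0.2887.
γ' = 20.0 − 9.81 = 10.19 kN/m³. h₂ = H − d_w = 2.2 m.
σ'_h: at surface K_a·q = 3.465; at WT K_a(q+γd_w) = 13.39; at base K_a(q+γd_w+γ'h₂) = 19.86 kPa.
P₁ = ½(3.465+13.39)×1.8 = 15.17; P₂ = ½(13.39+19.86)×2.2 = 36.58; P_w = ½γ_w h₂² = 23.74.
Total = 15.17+36.58+23.74 = 75.49 kN/m.

75.5 kN/m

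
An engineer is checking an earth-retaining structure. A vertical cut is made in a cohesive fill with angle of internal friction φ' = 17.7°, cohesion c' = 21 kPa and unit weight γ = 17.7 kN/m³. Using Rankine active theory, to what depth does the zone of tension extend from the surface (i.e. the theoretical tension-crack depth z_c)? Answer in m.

3.25 m

K_a = tan²(45° − 17.7°/2) = 0.5337; √K_a = 0.7306.
The active pressure is zero where K_a γ z = 2c√K_a, so z_c = 2c/(γ√K_a) = 2×21/(17.7×0.7306) = 3.248 m.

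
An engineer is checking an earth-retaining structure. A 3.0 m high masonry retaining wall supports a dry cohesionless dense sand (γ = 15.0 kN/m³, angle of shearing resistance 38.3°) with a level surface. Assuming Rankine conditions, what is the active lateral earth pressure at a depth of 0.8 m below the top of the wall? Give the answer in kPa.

2.82 kPa

K_a = (1 − sin φ)/(1 + sin φ) = 0.2347.
σ_h = K_a γ z = 0.2347 × 15.0 × 0.8 = 2.817 kPa.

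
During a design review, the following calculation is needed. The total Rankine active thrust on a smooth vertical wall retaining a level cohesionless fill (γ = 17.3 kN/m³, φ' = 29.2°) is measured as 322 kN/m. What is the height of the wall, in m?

10.4 m

K_a = 0.3442. P_a = ½ K_a γ H² ⇒ H = √(2P_a/(K_a γ)).
H = √(2×322/(0.3442×17.3)) = 10.40 m.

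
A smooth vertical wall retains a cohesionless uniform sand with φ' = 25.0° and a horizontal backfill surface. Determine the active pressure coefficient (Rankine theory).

K_a = (1 − sin φ)/(1 + sin φ) = (1 − sin 25.0°)/(1 + sin 25.0°) = 0.4059.

0.406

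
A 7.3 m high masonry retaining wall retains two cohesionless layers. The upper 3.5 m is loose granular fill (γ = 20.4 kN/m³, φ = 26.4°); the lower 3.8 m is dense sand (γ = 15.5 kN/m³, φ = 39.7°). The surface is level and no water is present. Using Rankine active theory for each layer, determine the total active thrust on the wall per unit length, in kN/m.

K_a1 = tan²(45°−26.4°/2) = 0.3844; K_a2 = tan²(45°−39.7°/2) = 0.2204.
Layer 1: σ at base = K_a1 γ₁ h₁ = 27.45 kPa; P₁ = ½×27.45×3.5 = 48.03.
Layer 2: σ_v at top = γ₁h₁ = 71.40; σ_h top = K_a2×71.40 = 15.74; σ_h base = K_a2×(71.40+15.5×3.8) = 28.72.
P₂ = ½(15.74+28.72)×3.8 = 84.48. Total P_a = 48.03+84.48 = 132.5 kN/m.

133 kN/m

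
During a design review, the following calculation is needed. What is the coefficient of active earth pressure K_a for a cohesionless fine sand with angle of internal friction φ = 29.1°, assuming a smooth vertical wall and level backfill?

0.346

K_a = tan²(45° − φ/2) = tan²(30.45°) = 0.3456.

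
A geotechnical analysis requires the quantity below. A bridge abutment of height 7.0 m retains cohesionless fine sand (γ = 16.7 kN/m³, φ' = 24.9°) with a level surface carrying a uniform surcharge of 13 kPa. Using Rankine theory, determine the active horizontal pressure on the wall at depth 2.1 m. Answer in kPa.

19.6 kPa

K_a = (1 − sin φ)/(1 + sin φ) = 0.4074.
σ_v = γz + q = 16.7 × 2.1 + 13 = 48.07 kPa.
σ_h = K_a σ_v = 0.4074 × 48.07 = 19.58 kPa.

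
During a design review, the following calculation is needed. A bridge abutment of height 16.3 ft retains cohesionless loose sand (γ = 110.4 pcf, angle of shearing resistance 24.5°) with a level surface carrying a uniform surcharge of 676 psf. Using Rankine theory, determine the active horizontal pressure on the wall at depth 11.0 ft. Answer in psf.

782 psf

K_a = (1 − sin φ)/(1 + sin φ) = 0.4137.
σ_v = γz + q = 110.4 × 11.0 + 676 = 1890 psf.
σ_h = K_a σ_v = 0.4137 × 1890 = 782.1 psf.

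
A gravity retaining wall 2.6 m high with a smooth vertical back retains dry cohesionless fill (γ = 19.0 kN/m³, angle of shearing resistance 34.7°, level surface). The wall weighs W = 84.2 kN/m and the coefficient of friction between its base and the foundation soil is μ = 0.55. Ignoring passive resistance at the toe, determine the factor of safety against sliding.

K_a = tan²(45° − 34.7°/2) = 0.2745.
P_a = ½K_aγH² = 0.5×0.2745×19.0×2.6² = 17.63 kN/m, acting at H/3 = 0.8667 m above the base.
FS_sliding = μW / P_a = 0.55×84.2 / 17.63 = 2.627.

2.63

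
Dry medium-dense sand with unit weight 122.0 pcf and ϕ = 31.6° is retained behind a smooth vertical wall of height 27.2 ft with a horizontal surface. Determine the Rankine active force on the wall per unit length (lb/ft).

14100 lb/ft

K_a = tan²(45° − φ/2) = 0.3123.
P_a = ½ K_a γ H² = 0.5 × 0.3123 × 122.0 × 27.2² = 14100 lb/ft.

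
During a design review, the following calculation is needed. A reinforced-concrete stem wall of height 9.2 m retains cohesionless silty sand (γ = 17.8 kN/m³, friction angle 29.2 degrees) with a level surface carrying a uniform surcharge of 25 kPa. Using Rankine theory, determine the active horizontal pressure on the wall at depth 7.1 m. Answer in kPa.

K_a = (1 − sin φ)/(1 + sin φ) = 0.3442.
σ_v = γz + q = 17.8 × 7.1 + 25 = 151.4 kPa.
σ_h = K_a σ_v = 0.3442 × 151.4 = 52.11 kPa.

52.1 kPa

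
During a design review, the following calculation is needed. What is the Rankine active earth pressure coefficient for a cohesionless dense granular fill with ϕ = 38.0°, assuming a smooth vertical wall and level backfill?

K_a = tan²(45° − φ/2) = tan²(26.00°) = 0.2379.

0.238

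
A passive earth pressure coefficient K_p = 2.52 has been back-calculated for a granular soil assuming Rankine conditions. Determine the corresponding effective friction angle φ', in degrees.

K_p = (1+sin φ)/(1−sin φ) ⇒ sin φ = (K_p − 1)/(K_p + 1) = 0.4318.
φ = arcsin(0.4318) = 25.58°.

25.6°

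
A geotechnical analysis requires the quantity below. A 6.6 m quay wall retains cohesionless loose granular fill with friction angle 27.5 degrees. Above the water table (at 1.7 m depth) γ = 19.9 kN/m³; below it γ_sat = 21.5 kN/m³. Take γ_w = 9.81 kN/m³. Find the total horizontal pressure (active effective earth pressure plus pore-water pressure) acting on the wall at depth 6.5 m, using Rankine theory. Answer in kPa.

K_a = (1 − sin φ)/(1 + sin φ) = 0.3682.
γ' = 21.5 − 9.81 = 11.69 kN/m³.
Effective vertical stress at 6.5 m: σ'_v = 19.9×1.7 + 11.69×4.80 = 89.94 kPa.
σ'_h = K_a σ'_v = 0.3682 × 89.94 = 33.12 kPa; u = γ_w × 4.80 = 47.09 kPa.
Total σ_h = 33.12 + 47.09 = 80.21 kPa.

80.2 kPa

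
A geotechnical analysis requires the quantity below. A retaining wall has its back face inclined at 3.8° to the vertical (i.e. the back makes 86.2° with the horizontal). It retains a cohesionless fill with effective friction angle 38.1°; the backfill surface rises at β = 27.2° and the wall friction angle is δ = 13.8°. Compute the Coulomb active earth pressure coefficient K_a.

0.360

K_a = sin²(α+φ) / [sin²α · sin(α−δ) · (1 + √{sin(φ+δ)sin(φ−β) / (sin(α−δ)sin(α+β))})²].
With α = 86.2°, φ = 38.1°, δ = 13.8°, β = 27.2°: K_a = 0.3605.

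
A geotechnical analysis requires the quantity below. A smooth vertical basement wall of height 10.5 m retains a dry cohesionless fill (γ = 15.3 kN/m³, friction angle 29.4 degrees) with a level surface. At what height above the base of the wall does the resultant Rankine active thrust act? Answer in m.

K_a = 0.3415.
The pressure distribution is triangular, so the resultant acts at H/3 above the base = 10.5/3 = 3.500 m.

3.50 m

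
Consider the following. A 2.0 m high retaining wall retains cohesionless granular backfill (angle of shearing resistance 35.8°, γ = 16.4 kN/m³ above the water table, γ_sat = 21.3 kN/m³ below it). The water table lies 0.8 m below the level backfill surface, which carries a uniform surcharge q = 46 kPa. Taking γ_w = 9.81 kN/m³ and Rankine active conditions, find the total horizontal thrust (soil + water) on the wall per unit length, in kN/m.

K_a = tan²(45° − φ/2) = 0.2619.
γ' = 21.3 − 9.81 = 11.49 kN/m³. h₂ = H − d_w = 1.2 m.
σ'_h: at surface K_a·q = 12.05; at WT K_a(q+γd_w) = 15.48; at base K_a(q+γd_w+γ'h₂) = 19.09 kPa.
P₁ = ½(12.05+15.48)×0.8 = 11.01; P₂ = ½(15.48+19.09)×1.2 = 20.74; P_w = ½γ_w h₂² = 7.063.
Total = 11.01+20.74+7.063 = 38.82 kN/m.

38.8 kN/m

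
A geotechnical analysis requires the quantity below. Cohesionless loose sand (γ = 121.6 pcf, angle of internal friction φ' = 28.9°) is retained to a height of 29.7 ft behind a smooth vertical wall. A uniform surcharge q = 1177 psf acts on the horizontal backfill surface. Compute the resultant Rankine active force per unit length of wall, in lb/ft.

K_a = tan²(45° − φ/2) = 0.3484.
Soil triangle: ½ K_a γ H² = 0.5×0.3484×121.6×29.7² = 18680 lb/ft.
Surcharge rectangle: K_a q H = 0.3484×1177×29.7 = 12180 lb/ft.
Total = 18680 + 12180 = 30860 lb/ft.

30900 lb/ft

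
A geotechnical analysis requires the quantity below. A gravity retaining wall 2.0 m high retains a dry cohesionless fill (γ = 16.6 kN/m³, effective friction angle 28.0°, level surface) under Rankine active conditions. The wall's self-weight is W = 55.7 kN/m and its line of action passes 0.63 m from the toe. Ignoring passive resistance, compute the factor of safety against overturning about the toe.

K_a = tan²(45° − 28.0°/2) = 0.3610.
P_a = ½K_aγH² = 0.5×0.3610×16.6×2.0² = 11.99 kN/m, acting at H/3 = 0.6667 m above the base.
Overturning moment M_o = P_a × H/3 = 11.99 × 0.6667 = 7.991.
Resisting moment M_r = W × 0.63 = 55.7 × 0.63 = 35.09.
FS_overturning = M_r/M_o = 35.09/7.991 = 4.391.

4.39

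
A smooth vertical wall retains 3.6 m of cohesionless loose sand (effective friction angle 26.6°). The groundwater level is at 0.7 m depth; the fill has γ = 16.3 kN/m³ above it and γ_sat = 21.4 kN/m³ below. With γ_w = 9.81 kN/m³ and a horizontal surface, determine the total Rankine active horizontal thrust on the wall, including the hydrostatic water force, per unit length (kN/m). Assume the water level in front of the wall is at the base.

74.0 kN/m

K_a = tan²(45° − φ/2) = 0.3814.
γ' = 21.4 − 9.81 = 11.59 kN/m³. Depth below WT = 2.9 m.
σ'_h at WT = K_a γ d_w = 4.352 kPa; at base = 4.352 + K_a γ' × 2.9 = 17.17 kPa.
P₁ (0–0.7 m) = ½×4.352×0.7 = 1.523. P₂ (0.7–3.6 m) = ½(4.352+17.17)×2.9 = 31.21.
P_w = ½ γ_w h₂² = 0.5×9.81×2.9² = 41.25. Total = 1.523+31.21+41.25 = 73.99 kN/m.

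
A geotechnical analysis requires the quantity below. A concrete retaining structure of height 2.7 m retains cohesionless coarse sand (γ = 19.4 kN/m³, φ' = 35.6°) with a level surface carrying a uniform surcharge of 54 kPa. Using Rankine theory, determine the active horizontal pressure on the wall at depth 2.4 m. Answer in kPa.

K_a = (1 − sin φ)/(1 + sin φ) = 0.2641.
σ_v = γz + q = 19.4 × 2.4 + 54 = 100.6 kPa.
σ_h = K_a σ_v = 0.2641 × 100.6 = 26.56 kPa.

26.6 kPa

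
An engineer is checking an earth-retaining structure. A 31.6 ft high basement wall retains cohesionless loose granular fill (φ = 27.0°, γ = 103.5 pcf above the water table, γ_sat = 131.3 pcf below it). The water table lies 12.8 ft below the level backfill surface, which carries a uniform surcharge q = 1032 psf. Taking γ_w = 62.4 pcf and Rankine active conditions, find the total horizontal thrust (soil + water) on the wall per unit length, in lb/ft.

K_a = tan²(45° − φ/2) = 0.3755.
γ' = 131.3 − 62.4 = 68.90 pcf. h₂ = H − d_w = 18.8 ft.
σ'_h: at surface K_a·q = 387.5; at WT K_a(q+γd_w) = 885.0; at base K_a(q+γd_w+γ'h₂) = 1371 psf.
P₁ = ½(387.5+885.0)×12.8 = 8145; P₂ = ½(885.0+1371)×18.8 = 21210; P_w = ½γ_w h₂² = 11030.
Total = 8145+21210+11030 = 40380 lb/ft.

40400 lb/ft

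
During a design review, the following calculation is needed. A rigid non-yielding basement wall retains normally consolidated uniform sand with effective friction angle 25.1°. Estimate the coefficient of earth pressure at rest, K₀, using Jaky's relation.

0.576

K₀ = 1 − sin φ' = 1 − sin 25.1° = 0.5758.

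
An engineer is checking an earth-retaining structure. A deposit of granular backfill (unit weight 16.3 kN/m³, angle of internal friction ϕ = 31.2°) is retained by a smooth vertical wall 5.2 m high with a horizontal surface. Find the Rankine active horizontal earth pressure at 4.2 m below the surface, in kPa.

21.7 kPa

K_a = (1 − sin φ)/(1 + sin φ) = 0.3175.
σ_h = K_a γ z = 0.3175 × 16.3 × 4.2 = 21.74 kPa.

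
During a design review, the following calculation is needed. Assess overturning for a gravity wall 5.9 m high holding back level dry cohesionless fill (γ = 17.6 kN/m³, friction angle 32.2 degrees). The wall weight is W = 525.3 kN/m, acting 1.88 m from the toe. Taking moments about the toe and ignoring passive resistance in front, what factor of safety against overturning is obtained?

5.38

K_a = tan²(45° − 32.2°/2) = 0.3047.
P_a = ½K_aγH² = 0.5×0.3047×17.6×5.9² = 93.35 kN/m, acting at H/3 = 1.967 m above the base.
Overturning moment M_o = P_a × H/3 = 93.35 × 1.967 = 183.6.
Resisting moment M_r = W × 1.88 = 525.3 × 1.88 = 987.6.
FS_overturning = M_r/M_o = 987.6/183.6 = 5.379.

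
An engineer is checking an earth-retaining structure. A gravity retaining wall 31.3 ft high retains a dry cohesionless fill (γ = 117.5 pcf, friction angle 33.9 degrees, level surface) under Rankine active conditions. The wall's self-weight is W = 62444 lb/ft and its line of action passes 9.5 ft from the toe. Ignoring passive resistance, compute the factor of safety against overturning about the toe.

K_a = tan²(45° − 33.9°/2) = 0.2839.
P_a = ½K_aγH² = 0.5×0.2839×117.5×31.3² = 16340 lb/ft, acting at H/3 = 10.43 ft above the base.
Overturning moment M_o = P_a × H/3 = 16340 × 10.43 = 170500.
Resisting moment M_r = W × 9.5 = 62444 × 9.5 = 593200.
FS_overturning = M_r/M_o = 593200/170500 = 3.480.

3.48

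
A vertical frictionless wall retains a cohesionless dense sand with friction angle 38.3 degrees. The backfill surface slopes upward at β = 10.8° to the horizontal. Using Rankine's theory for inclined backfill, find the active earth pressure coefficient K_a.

K_a = cos β · (cos β − √(cos²β − cos²φ)) / (cos β + √(cos²β − cos²φ)).
cos β = 0.9823, cos φ = 0.7848, √(cos²β − cos²φ) = 0.5908.
K_a = 0.9823 × (0.9823 − 0.5908)/(0.9823 + 0.5908) = 0.2445.

0.244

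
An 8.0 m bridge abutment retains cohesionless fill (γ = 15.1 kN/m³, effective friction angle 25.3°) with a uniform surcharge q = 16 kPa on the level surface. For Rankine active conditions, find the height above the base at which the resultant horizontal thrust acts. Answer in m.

2.95 m

K_a = 0.4012.
Triangular part P₁ = ½K_aγH² = 193.9 at H/3 = 2.667 m; rectangular part P₂ = K_a q H = 51.35 at H/2 = 4.000 m.
ȳ = (P₁·2.667 + P₂·4.000)/(P₁+P₂) = 2.946 m.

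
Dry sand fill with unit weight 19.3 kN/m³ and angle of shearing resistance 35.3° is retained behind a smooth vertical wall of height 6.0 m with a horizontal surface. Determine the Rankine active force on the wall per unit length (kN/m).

K_a = tan²(45° − φ/2) = 0.2675.
P_a = ½ K_a γ H² = 0.5 × 0.2675 × 19.3 × 6.0² = 92.94 kN/m.

92.9 kN/m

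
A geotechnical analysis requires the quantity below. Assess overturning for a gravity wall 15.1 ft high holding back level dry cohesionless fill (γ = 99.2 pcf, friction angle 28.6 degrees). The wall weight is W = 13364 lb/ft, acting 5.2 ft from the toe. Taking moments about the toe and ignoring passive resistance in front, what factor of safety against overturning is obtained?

3.46

K_a = tan²(45° − 28.6°/2) = 0.3525.
P_a = ½K_aγH² = 0.5×0.3525×99.2×15.1² = 3987 lb/ft, acting at H/3 = 5.033 ft above the base.
Overturning moment M_o = P_a × H/3 = 3987 × 5.033 = 20070.
Resisting moment M_r = W × 5.2 = 13364 × 5.2 = 69490.
FS_overturning = M_r/M_o = 69490/20070 = 3.463.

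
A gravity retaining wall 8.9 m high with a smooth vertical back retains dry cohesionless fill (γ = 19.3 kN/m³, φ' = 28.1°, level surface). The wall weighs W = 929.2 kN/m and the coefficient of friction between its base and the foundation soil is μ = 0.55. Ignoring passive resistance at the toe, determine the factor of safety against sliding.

1.86

K_a = tan²(45° − 28.1°/2) = 0.3596.
P_a = ½K_aγH² = 0.5×0.3596×19.3×8.9² = 274.9 kN/m, acting at H/3 = 2.967 m above the base.
FS_sliding = μW / P_a = 0.55×929.2 / 274.9 = 1.859.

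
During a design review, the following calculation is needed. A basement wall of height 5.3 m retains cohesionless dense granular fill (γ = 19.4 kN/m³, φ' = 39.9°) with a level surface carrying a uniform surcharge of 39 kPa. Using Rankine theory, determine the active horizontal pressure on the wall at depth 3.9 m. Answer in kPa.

25.0 kPa

K_a = (1 − sin φ)/(1 + sin φ) = 0.2184.
σ_v = γz + q = 19.4 × 3.9 + 39 = 114.7 kPa.
σ_h = K_a σ_v = 0.2184 × 114.7 = 25.05 kPa.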